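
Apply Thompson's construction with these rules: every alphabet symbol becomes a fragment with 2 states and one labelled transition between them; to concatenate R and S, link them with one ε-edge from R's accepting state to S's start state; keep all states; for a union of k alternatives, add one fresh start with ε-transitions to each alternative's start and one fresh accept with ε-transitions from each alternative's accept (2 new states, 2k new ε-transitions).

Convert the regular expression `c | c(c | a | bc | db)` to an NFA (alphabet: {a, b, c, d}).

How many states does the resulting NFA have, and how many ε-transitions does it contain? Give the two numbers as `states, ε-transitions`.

Building bottom-up:
Each of the 8 symbol leaves contributes 2 states and 0 ε-transitions.
  bc — 4 states, 1 ε-transition
  db — 4 states, 1 ε-transition
  c | a | bc | db — 14 states, 10 ε-transitions
  c(c | a | bc | db) — 16 states, 11 ε-transitions
  c | c(c | a | bc | db) — 20 states, 15 ε-transitions

20, 15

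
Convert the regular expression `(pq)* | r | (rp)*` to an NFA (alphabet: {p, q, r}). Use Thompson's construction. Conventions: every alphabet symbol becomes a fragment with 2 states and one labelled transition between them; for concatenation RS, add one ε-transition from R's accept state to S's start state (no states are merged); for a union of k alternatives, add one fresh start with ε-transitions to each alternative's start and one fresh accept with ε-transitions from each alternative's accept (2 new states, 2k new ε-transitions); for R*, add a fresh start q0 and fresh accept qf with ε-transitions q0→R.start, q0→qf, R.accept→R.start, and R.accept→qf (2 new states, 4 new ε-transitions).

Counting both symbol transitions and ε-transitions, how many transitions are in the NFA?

Per subexpression:
Each of the 5 symbol leaves contributes 1 transition (1 symbol, 0 ε).
  pq — 3 transitions (2 symbol, 1 ε)
  (pq)* — 7 transitions (2 symbol, 5 ε)
  rp — 3 transitions (2 symbol, 1 ε)
  (rp)* — 7 transitions (2 symbol, 5 ε)
  (pq)* | r | (rp)* — 21 transitions (5 symbol, 16 ε)

21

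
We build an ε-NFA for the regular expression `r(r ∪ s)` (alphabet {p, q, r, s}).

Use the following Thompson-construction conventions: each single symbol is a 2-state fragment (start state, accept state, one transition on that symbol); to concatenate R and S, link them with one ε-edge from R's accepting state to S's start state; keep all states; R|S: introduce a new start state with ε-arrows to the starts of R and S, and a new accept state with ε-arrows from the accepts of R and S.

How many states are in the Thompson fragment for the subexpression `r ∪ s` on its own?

Fragment for `r ∪ s`:
Each of the 2 symbol leaves contributes a 2-state fragment.
  r ∪ s → 6 states

6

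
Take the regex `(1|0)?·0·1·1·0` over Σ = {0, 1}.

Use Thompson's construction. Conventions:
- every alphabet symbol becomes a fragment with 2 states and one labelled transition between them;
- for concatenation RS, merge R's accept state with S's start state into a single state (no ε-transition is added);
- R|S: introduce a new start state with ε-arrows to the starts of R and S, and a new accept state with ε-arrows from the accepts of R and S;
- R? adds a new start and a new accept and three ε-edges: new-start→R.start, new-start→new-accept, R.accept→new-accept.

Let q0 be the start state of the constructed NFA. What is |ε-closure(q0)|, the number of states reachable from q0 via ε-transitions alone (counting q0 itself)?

Work bottom-up. For each fragment F, track |ε-closure(F.start)| and whether F's accept lies in that closure (i.e. whether F accepts ε). A single-symbol fragment has closure size 1 and does not accept ε.
  1|0 → |ε-closure| = 1 + 1 + 1 = 3 (the new accept is not ε-reachable since no branch accepts ε)
  (1|0)? → new start has ε-edges to the inner start and to the new accept, so |ε-closure| = 2 + 3 = 5
  (1|0)?·0·1·1·0 → |ε-closure| = 5 + (1−1) = 5 (closure spills across the concat boundary because the left factor accepts ε)

5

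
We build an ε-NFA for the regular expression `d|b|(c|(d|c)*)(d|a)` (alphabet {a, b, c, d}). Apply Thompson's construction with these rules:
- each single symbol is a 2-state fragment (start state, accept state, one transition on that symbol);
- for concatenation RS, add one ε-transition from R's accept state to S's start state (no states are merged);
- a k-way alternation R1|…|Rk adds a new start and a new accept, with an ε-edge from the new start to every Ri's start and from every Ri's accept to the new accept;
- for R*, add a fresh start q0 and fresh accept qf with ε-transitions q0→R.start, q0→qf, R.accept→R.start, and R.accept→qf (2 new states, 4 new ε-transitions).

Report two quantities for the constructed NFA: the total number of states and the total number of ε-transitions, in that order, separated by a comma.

24, 23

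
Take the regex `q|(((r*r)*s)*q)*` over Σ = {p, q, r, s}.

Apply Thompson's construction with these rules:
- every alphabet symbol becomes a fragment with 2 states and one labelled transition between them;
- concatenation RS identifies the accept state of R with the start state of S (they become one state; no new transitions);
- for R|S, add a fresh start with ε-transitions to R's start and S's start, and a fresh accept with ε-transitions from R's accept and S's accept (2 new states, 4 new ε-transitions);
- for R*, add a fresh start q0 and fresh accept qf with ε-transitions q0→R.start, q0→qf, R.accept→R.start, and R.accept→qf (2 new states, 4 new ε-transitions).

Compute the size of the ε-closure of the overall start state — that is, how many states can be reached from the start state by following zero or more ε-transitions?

Work bottom-up. For each fragment F, track |ε-closure(F.start)| and whether F's accept lies in that closure (i.e. whether F accepts ε). A single-symbol fragment has closure size 1 and does not accept ε.
  r* — C = 1 (new start) + 1 (body) + 1 (new accept) = 3
  r*r — the left operand accepts ε, so the closure extends into the next operand (the shared merged state is already counted); C = 3 + (1−1) = 3
  (r*r)* — new start has ε-edges to the inner start and to the new accept, so C = 2 + 3 = 5
  (r*r)*s — C = 5 + (1−1) = 5 (closure spills across the concat boundary because the left factor accepts ε)
  ((r*r)*s)* — the star's fresh start ε-reaches both the body's start and the fresh accept: C = 2 + 5 = 7
  ((r*r)*s)*q — the left operand accepts ε, so the closure extends into the next operand (the shared merged state is already counted); C = 7 + (1−1) = 7
  (((r*r)*s)*q)* — C = 1 (new start) + 7 (body) + 1 (new accept) = 9
  q|(((r*r)*s)*q)* — C = 1 (new start) + (1 + 9) + 1 (new accept, since some branch ε-reaches its own accept) = 12

12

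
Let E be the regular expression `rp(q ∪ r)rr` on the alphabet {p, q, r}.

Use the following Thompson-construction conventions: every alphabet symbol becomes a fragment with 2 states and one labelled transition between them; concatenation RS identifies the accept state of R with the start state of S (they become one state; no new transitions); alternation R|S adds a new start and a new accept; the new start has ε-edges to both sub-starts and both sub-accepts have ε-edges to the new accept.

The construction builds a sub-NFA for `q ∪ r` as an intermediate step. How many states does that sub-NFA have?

Fragment for `q ∪ r`:
Each of the 2 symbol leaves contributes a 2-state fragment.
  q ∪ r = 6 states

6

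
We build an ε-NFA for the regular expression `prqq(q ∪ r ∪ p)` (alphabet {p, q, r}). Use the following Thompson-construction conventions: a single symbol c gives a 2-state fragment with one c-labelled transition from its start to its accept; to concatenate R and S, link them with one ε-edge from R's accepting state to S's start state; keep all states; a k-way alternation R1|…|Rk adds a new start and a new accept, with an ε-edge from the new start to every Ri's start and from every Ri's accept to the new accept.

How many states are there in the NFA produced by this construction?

16

Per subexpression:
Each of the 7 symbol leaves contributes a 2-state fragment.
  q ∪ r ∪ p : 8 states
  prqq(q ∪ r ∪ p) : 16 states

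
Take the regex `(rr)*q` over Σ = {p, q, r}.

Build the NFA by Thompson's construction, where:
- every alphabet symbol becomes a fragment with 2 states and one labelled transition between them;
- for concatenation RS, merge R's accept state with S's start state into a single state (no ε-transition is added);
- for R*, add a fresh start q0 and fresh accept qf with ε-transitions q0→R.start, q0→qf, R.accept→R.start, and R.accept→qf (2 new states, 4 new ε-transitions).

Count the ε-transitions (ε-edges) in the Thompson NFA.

4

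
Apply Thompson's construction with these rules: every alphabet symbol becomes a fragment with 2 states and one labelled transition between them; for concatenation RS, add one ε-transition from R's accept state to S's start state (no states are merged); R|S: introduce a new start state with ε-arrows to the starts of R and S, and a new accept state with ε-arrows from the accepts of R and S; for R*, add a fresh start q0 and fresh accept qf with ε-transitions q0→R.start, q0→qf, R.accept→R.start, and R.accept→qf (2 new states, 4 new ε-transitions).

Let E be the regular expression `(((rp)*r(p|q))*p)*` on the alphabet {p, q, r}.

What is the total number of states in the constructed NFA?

By structural recursion:
Each of the 6 symbol leaves contributes a 2-state fragment.
  rp : 4 states
  (rp)* : 6 states
  p|q : 6 states
  (rp)*r(p|q) : 14 states
  ((rp)*r(p|q))* : 16 states
  ((rp)*r(p|q))*p : 18 states
  (((rp)*r(p|q))*p)* : 20 states

20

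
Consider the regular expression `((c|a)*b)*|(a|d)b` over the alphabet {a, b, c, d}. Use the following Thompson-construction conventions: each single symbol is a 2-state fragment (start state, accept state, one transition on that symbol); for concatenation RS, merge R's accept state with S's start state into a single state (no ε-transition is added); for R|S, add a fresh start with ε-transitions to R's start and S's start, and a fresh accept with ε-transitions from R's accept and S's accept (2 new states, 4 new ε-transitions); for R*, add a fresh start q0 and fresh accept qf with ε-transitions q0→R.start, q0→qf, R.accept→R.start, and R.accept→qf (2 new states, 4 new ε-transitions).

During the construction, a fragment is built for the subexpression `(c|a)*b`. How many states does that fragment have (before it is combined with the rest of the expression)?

9

Fragment for `(c|a)*b`:
Each of the 3 symbol leaves contributes a 2-state fragment.
  c|a = 6 states
  (c|a)* = 8 states
  (c|a)*b = 9 states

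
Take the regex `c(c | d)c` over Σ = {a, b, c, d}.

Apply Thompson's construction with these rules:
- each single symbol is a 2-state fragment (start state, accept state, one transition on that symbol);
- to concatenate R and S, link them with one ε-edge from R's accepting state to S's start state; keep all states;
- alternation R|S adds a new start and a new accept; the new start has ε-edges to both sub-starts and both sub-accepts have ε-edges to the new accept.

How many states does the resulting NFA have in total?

10

Bottom-up over the parse tree:
Each of the 4 symbol leaves contributes a 2-state fragment.
  c | d = 6 states
  c(c | d)c = 10 states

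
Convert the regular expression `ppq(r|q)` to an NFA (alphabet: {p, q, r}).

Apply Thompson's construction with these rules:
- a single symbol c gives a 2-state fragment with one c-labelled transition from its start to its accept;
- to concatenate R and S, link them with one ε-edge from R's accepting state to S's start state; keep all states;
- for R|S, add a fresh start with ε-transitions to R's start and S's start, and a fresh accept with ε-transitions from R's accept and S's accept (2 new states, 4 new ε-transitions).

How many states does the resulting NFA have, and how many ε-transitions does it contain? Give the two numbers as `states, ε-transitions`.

12, 7

Building bottom-up:
Each of the 5 symbol leaves contributes 2 states and 0 ε-transitions.
  r|q — 6 states, 4 ε-transitions
  ppq(r|q) — 12 states, 7 ε-transitions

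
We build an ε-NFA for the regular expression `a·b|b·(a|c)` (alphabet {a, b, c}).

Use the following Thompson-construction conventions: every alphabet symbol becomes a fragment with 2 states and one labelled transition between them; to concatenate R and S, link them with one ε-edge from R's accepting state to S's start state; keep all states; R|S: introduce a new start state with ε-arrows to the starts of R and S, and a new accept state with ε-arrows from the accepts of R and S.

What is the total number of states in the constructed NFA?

14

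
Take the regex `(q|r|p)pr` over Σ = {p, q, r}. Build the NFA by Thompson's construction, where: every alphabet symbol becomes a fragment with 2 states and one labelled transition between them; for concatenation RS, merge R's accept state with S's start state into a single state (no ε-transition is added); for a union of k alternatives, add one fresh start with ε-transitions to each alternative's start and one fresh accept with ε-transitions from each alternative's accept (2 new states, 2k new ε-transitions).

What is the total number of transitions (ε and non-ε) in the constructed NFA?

Per subexpression:
Each of the 5 symbol leaves contributes 1 transition (1 symbol, 0 ε).
  q|r|p = 9 transitions (3 symbol, 6 ε)
  (q|r|p)pr = 11 transitions (5 symbol, 6 ε)

11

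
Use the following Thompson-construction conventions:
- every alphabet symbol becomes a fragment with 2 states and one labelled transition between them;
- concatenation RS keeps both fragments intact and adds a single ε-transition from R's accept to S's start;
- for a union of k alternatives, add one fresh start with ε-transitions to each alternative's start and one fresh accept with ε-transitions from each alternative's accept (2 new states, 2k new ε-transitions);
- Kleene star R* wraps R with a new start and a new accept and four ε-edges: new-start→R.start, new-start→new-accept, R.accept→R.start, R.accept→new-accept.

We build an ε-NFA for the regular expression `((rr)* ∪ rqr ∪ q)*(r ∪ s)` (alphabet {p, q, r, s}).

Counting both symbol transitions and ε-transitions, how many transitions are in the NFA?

30

Bottom-up over the parse tree:
Each of the 8 symbol leaves contributes 1 transition (1 symbol, 0 ε).
  rr → 3 transitions (2 symbol, 1 ε)
  (rr)* → 7 transitions (2 symbol, 5 ε)
  rqr → 5 transitions (3 symbol, 2 ε)
  (rr)* ∪ rqr ∪ q → 19 transitions (6 symbol, 13 ε)
  ((rr)* ∪ rqr ∪ q)* → 23 transitions (6 symbol, 17 ε)
  r ∪ s → 6 transitions (2 symbol, 4 ε)
  ((rr)* ∪ rqr ∪ q)*(r ∪ s) → 30 transitions (8 symbol, 22 ε)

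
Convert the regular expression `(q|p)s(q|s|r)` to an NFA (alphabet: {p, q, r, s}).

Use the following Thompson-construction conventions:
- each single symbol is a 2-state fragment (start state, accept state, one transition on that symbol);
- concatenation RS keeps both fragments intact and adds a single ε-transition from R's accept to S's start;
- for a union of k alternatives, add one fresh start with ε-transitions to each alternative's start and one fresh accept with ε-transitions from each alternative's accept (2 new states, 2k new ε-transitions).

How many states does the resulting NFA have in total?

Building bottom-up:
Each of the 6 symbol leaves contributes a 2-state fragment.
  q|p = 6 states
  q|s|r = 8 states
  (q|p)s(q|s|r) = 16 states

16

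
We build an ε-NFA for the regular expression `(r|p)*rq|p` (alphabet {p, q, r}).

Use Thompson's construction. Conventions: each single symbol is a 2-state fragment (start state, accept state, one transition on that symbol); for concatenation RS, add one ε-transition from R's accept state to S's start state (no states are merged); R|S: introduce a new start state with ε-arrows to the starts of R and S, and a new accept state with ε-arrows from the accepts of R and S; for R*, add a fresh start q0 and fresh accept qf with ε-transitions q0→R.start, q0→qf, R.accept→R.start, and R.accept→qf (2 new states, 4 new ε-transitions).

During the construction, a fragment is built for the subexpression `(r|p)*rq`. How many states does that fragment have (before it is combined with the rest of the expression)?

Fragment for `(r|p)*rq`:
Each of the 4 symbol leaves contributes a 2-state fragment.
  r|p — 6 states
  (r|p)* — 8 states
  (r|p)*rq — 12 states

12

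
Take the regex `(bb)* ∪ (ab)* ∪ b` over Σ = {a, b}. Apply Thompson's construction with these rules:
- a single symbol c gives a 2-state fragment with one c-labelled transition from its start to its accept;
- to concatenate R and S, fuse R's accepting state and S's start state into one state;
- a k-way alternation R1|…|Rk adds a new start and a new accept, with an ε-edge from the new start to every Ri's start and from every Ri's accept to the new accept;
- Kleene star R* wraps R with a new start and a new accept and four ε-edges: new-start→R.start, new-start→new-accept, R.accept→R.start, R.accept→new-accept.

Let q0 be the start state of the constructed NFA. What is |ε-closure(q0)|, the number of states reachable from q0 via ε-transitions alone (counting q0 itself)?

Compute the ε-closure size of each fragment's start state recursively; a symbol fragment's start has no outgoing ε-edge, so its closure is just itself (size 1).
  bb — |ε-closure| equals the left operand's closure size = 1 (its accept is not ε-reachable, so the closure stops there)
  (bb)* — the star's fresh start ε-reaches both the body's start and the fresh accept: |ε-closure| = 2 + 1 = 3
  ab — same as the first factor's closure: |ε-closure| = 1
  (ab)* — |ε-closure| = 1 (new start) + 1 (body) + 1 (new accept) = 3
  (bb)* ∪ (ab)* ∪ b — new start ε-reaches every alternative's start; at least one alternative accepts ε, so the union's new accept is reached too: |ε-closure| = 1 + 3 + 3 + 1 + 1 = 9

9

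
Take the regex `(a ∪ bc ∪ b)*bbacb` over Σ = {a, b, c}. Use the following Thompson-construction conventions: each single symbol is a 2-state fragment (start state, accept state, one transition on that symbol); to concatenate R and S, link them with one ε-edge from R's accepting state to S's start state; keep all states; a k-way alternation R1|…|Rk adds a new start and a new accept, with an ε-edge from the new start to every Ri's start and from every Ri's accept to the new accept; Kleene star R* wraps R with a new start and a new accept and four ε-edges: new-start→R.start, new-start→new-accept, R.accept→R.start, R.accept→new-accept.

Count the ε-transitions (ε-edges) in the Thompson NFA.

16

By structural recursion:
Each of the 9 symbol leaves contributes 0 ε-transitions.
  bc → 1 ε-transition
  a ∪ bc ∪ b → 7 ε-transitions
  (a ∪ bc ∪ b)* → 11 ε-transitions
  (a ∪ bc ∪ b)*bbacb → 16 ε-transitions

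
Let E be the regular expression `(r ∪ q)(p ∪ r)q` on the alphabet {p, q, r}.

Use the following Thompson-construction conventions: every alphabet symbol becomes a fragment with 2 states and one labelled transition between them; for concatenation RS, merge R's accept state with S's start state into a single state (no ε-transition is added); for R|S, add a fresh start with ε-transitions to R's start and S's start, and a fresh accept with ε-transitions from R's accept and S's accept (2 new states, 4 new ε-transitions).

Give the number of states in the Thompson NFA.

12

Per subexpression:
Each of the 5 symbol leaves contributes a 2-state fragment.
  r ∪ q — 6 states
  p ∪ r — 6 states
  (r ∪ q)(p ∪ r)q — 12 states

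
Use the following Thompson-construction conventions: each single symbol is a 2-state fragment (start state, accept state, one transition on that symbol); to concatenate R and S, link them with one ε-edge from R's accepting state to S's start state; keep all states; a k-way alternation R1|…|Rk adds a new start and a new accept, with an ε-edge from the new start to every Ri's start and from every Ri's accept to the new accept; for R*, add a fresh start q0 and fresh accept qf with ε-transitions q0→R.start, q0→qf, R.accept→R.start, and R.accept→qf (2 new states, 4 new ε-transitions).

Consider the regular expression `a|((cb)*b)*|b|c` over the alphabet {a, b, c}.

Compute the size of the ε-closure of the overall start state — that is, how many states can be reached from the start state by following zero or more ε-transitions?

Work bottom-up. For each fragment F, track |ε-closure(F.start)| and whether F's accept lies in that closure (i.e. whether F accepts ε). A single-symbol fragment has closure size 1 and does not accept ε.
  cb — |ε-closure| equals the left operand's closure size = 1 (its accept is not ε-reachable, so the closure stops there)
  (cb)* — |ε-closure| = 1 (new start) + 1 (body) + 1 (new accept) = 3
  (cb)*b — |ε-closure| = 3 + 1 = 4 (closure spills across the concat boundary because the left factor accepts ε)
  ((cb)*b)* — the star's fresh start ε-reaches both the body's start and the fresh accept: |ε-closure| = 2 + 4 = 6
  a|((cb)*b)*|b|c — |ε-closure| = 1 (new start) + (1 + 6 + 1 + 1) + 1 (new accept, since some branch ε-reaches its own accept) = 11

11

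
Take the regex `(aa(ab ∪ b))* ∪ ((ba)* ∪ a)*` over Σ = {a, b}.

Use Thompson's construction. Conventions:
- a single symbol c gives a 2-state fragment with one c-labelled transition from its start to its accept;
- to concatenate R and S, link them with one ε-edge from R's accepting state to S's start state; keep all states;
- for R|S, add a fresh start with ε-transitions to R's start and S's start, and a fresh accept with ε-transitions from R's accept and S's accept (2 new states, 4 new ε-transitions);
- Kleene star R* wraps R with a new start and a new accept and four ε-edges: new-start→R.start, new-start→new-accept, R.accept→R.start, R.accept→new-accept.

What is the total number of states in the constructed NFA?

Per subexpression:
Each of the 8 symbol leaves contributes a 2-state fragment.
  ab — 4 states
  ab ∪ b — 8 states
  aa(ab ∪ b) — 12 states
  (aa(ab ∪ b))* — 14 states
  ba — 4 states
  (ba)* — 6 states
  (ba)* ∪ a — 10 states
  ((ba)* ∪ a)* — 12 states
  (aa(ab ∪ b))* ∪ ((ba)* ∪ a)* — 28 states

28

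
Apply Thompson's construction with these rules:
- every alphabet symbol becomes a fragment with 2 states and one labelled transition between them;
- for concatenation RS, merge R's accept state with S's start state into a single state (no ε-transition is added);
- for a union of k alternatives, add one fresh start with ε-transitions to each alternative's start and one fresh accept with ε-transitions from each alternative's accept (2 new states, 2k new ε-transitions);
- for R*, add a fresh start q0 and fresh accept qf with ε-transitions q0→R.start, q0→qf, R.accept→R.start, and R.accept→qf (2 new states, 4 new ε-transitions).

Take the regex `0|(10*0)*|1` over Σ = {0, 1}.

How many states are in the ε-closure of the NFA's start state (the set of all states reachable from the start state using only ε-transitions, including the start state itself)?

Let C(F) = |ε-closure(F.start)| within fragment F, and note whether F accepts ε. Symbol fragments have C = 1 and do not accept ε. Then:
  0* → the star's fresh start ε-reaches both the body's start and the fresh accept: |ε-closure| = 2 + 1 = 3
  10*0 → same as the first factor's closure: |ε-closure| = 1
  (10*0)* → |ε-closure| = 1 (new start) + 1 (body) + 1 (new accept) = 3
  0|(10*0)*|1 → |ε-closure| = 1 (new start) + (1 + 3 + 1) + 1 (new accept, since some branch ε-reaches its own accept) = 7

7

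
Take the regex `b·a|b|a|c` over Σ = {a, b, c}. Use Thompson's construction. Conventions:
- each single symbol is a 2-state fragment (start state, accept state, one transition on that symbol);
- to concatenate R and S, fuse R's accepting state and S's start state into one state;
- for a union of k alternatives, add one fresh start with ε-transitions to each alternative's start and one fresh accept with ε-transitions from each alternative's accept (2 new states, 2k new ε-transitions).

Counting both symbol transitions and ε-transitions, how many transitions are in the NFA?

Per subexpression:
Each of the 5 symbol leaves contributes 1 transition (1 symbol, 0 ε).
  b·a : 2 transitions (2 symbol, 0 ε)
  b·a|b|a|c : 13 transitions (5 symbol, 8 ε)

13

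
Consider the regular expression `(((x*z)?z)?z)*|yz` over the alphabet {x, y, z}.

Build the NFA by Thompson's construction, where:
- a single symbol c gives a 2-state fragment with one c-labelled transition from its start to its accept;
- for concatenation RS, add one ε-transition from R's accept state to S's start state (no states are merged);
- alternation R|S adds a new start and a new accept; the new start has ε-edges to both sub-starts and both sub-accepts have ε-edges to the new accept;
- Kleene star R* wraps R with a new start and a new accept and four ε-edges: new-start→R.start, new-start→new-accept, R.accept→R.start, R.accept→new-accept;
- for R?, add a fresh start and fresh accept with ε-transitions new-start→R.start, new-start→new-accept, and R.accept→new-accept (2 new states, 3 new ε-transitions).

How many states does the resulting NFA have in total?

Recursing over subexpressions:
Each of the 6 symbol leaves contributes a 2-state fragment.
  x* = 4 states
  x*z = 6 states
  (x*z)? = 8 states
  (x*z)?z = 10 states
  ((x*z)?z)? = 12 states
  ((x*z)?z)?z = 14 states
  (((x*z)?z)?z)* = 16 states
  yz = 4 states
  (((x*z)?z)?z)*|yz = 22 states

22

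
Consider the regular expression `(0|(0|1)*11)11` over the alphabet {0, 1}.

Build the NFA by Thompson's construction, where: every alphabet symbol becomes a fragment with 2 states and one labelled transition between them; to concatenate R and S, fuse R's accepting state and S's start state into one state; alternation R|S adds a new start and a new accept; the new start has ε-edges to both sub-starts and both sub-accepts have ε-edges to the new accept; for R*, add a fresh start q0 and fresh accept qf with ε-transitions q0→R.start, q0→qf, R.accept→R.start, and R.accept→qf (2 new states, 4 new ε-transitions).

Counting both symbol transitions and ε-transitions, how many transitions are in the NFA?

By structural recursion:
Each of the 7 symbol leaves contributes 1 transition (1 symbol, 0 ε).
  0|1 → 6 transitions (2 symbol, 4 ε)
  (0|1)* → 10 transitions (2 symbol, 8 ε)
  (0|1)*11 → 12 transitions (4 symbol, 8 ε)
  0|(0|1)*11 → 17 transitions (5 symbol, 12 ε)
  (0|(0|1)*11)11 → 19 transitions (7 symbol, 12 ε)

19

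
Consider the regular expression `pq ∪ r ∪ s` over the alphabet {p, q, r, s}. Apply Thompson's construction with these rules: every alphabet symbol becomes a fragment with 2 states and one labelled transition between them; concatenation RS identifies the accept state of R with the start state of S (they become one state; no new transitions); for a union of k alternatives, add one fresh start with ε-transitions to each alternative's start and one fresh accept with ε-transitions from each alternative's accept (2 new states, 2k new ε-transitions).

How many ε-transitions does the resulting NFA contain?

Per subexpression:
Each of the 4 symbol leaves contributes 0 ε-transitions.
  pq — 0 ε-transitions
  pq ∪ r ∪ s — 6 ε-transitions

6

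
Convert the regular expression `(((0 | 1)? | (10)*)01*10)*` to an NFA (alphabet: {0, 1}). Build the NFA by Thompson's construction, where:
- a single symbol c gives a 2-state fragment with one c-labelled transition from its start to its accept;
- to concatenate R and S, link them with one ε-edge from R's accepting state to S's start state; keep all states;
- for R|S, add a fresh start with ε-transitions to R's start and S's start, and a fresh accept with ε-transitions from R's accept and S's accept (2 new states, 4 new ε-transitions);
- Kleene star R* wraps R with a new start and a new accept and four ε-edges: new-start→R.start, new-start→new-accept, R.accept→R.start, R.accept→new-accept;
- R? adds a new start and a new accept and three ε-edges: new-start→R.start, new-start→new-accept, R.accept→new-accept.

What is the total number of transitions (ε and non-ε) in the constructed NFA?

By structural recursion:
Each of the 8 symbol leaves contributes 1 transition (1 symbol, 0 ε).
  0 | 1 = 6 transitions (2 symbol, 4 ε)
  (0 | 1)? = 9 transitions (2 symbol, 7 ε)
  10 = 3 transitions (2 symbol, 1 ε)
  (10)* = 7 transitions (2 symbol, 5 ε)
  (0 | 1)? | (10)* = 20 transitions (4 symbol, 16 ε)
  1* = 5 transitions (1 symbol, 4 ε)
  ((0 | 1)? | (10)*)01*10 = 32 transitions (8 symbol, 24 ε)
  (((0 | 1)? | (10)*)01*10)* = 36 transitions (8 symbol, 28 ε)

36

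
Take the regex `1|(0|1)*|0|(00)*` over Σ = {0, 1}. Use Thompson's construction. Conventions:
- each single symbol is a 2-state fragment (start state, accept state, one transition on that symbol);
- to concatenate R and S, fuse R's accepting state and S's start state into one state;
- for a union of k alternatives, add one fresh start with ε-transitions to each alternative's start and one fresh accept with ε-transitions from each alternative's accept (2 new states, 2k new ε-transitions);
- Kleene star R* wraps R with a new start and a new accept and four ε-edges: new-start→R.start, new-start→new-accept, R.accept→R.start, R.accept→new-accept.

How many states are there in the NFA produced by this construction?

Bottom-up over the parse tree:
Each of the 6 symbol leaves contributes a 2-state fragment.
  0|1 → 6 states
  (0|1)* → 8 states
  00 → 3 states
  (00)* → 5 states
  1|(0|1)*|0|(00)* → 19 states

19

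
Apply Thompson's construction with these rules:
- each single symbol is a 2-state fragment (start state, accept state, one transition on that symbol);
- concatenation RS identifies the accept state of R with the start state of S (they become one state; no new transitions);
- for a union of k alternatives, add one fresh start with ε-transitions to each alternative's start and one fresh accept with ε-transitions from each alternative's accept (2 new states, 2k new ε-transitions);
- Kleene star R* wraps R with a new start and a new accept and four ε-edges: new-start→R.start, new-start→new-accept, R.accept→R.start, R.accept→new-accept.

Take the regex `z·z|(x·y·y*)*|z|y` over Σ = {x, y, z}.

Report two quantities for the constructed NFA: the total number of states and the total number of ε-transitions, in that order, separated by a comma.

17, 16

Bottom-up over the parse tree:
Each of the 7 symbol leaves contributes 2 states and 0 ε-transitions.
  z·z = 3 states, 0 ε-transitions
  y* = 4 states, 4 ε-transitions
  x·y·y* = 6 states, 4 ε-transitions
  (x·y·y*)* = 8 states, 8 ε-transitions
  z·z|(x·y·y*)*|z|y = 17 states, 16 ε-transitions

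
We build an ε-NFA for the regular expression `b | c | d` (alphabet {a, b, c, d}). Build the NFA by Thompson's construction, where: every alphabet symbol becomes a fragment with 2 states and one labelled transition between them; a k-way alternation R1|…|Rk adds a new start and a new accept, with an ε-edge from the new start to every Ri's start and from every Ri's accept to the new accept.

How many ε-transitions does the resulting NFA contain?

Building bottom-up:
Each of the 3 symbol leaves contributes 0 ε-transitions.
  b | c | d — 6 ε-transitions

6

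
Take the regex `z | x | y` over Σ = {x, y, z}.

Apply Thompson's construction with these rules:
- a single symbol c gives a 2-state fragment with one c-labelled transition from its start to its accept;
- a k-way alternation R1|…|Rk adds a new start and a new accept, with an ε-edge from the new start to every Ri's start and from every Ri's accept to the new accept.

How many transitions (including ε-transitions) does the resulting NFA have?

Recursing over subexpressions:
Each of the 3 symbol leaves contributes 1 transition (1 symbol, 0 ε).
  z | x | y = 9 transitions (3 symbol, 6 ε)

9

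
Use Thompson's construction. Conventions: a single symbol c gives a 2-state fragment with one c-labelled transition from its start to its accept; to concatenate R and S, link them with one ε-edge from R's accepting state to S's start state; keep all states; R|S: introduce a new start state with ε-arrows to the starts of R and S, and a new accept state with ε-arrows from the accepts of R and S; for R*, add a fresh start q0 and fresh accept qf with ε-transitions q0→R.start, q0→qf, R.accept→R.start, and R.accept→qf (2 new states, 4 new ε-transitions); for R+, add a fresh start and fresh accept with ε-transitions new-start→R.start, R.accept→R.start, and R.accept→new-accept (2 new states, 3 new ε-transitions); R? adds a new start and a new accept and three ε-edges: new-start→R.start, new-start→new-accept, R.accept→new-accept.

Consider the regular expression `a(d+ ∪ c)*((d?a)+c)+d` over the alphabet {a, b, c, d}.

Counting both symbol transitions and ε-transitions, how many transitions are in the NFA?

32

Per subexpression:
Each of the 7 symbol leaves contributes 1 transition (1 symbol, 0 ε).
  d+ — 4 transitions (1 symbol, 3 ε)
  d+ ∪ c — 9 transitions (2 symbol, 7 ε)
  (d+ ∪ c)* — 13 transitions (2 symbol, 11 ε)
  d? — 4 transitions (1 symbol, 3 ε)
  d?a — 6 transitions (2 symbol, 4 ε)
  (d?a)+ — 9 transitions (2 symbol, 7 ε)
  (d?a)+c — 11 transitions (3 symbol, 8 ε)
  ((d?a)+c)+ — 14 transitions (3 symbol, 11 ε)
  a(d+ ∪ c)*((d?a)+c)+d — 32 transitions (7 symbol, 25 ε)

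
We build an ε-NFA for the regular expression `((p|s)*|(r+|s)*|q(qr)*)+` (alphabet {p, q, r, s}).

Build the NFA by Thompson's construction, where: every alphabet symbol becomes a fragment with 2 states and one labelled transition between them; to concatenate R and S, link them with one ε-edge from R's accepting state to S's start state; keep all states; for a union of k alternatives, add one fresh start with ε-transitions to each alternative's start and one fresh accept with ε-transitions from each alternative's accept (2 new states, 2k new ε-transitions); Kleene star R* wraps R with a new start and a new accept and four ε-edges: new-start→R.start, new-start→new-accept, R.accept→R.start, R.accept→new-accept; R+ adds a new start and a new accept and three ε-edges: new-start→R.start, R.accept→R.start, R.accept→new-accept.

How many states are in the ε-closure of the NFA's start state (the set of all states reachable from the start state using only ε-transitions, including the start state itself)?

16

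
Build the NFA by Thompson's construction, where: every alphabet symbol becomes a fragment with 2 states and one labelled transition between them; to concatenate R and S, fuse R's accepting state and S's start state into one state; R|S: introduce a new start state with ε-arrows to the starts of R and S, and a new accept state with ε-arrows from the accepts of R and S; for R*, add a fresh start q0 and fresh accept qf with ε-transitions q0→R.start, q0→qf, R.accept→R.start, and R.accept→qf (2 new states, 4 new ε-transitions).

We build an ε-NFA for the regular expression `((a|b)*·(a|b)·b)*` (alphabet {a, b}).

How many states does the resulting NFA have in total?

16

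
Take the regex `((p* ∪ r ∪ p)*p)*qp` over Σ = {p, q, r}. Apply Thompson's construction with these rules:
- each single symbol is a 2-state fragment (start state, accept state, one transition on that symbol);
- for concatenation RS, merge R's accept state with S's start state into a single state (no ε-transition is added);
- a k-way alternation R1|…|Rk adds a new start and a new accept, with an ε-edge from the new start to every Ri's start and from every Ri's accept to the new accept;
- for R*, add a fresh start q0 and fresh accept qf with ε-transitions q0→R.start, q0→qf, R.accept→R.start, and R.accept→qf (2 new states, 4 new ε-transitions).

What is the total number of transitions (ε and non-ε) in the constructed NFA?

24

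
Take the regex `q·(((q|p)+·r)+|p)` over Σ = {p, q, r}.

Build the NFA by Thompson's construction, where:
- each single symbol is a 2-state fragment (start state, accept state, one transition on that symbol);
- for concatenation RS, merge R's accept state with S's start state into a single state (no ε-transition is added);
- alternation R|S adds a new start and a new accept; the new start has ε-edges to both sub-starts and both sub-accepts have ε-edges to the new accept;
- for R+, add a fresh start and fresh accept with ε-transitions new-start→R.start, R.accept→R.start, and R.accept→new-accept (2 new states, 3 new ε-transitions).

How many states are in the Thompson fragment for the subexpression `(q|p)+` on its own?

8

Fragment for `(q|p)+`:
Each of the 2 symbol leaves contributes a 2-state fragment.
  q|p = 6 states
  (q|p)+ = 8 states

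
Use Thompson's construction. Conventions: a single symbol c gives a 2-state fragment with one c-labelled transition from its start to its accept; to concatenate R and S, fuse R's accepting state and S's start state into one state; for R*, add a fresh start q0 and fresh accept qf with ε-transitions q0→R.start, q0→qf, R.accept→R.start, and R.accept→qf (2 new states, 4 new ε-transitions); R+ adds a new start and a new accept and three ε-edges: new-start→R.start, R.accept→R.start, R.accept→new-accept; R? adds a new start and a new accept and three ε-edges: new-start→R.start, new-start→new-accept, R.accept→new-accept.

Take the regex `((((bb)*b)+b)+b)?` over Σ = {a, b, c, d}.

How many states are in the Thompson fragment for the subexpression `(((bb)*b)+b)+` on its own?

11

Fragment for `(((bb)*b)+b)+`:
Each of the 4 symbol leaves contributes a 2-state fragment.
  bb — 3 states
  (bb)* — 5 states
  (bb)*b — 6 states
  ((bb)*b)+ — 8 states
  ((bb)*b)+b — 9 states
  (((bb)*b)+b)+ — 11 states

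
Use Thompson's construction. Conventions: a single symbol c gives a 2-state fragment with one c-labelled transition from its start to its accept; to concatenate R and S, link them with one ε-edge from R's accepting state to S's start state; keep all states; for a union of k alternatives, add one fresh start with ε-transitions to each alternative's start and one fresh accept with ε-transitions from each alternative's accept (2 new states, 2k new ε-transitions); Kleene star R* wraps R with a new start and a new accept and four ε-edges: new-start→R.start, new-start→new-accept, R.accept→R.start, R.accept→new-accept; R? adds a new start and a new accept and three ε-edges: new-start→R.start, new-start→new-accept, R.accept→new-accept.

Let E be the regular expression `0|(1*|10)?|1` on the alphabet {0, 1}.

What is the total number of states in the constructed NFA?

Per subexpression:
Each of the 5 symbol leaves contributes a 2-state fragment.
  1* → 4 states
  10 → 4 states
  1*|10 → 10 states
  (1*|10)? → 12 states
  0|(1*|10)?|1 → 18 states

18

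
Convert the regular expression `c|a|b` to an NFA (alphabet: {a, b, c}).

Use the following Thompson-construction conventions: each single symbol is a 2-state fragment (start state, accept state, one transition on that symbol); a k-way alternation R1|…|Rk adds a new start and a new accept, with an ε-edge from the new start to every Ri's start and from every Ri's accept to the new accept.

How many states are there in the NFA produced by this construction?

By structural recursion:
Each of the 3 symbol leaves contributes a 2-state fragment.
  c|a|b → 8 states

8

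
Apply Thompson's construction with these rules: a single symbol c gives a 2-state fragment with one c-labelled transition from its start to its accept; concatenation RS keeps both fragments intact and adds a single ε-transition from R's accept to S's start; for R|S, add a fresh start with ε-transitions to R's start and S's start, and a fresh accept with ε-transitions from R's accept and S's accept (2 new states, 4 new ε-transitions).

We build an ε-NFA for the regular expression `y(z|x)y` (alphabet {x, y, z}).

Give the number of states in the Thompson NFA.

Recursing over subexpressions:
Each of the 4 symbol leaves contributes a 2-state fragment.
  z|x : 6 states
  y(z|x)y : 10 states

10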